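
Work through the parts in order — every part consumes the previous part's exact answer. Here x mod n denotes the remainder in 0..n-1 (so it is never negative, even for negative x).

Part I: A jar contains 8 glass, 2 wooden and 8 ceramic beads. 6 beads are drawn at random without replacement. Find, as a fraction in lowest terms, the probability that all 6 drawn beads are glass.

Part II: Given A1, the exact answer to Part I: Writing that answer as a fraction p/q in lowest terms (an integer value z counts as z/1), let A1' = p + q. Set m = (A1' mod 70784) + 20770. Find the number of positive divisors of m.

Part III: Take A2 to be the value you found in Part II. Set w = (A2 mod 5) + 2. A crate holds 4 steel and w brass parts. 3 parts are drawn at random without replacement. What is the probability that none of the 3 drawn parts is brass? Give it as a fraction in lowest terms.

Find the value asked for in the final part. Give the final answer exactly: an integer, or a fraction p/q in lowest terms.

Part I: total draws C(18,6) = 18564; favorable C(8,6) = 28; P = 1/663; answer 1/663
Part II: A1 = 1/663; threaded value p + q = 664; m = 21434; 21434 = 2 * 7 * 1531; number of divisors = (1+1) * (1+1) * (1+1) = 8; answer 8
Part III: A2 = 8; w = 5; total draws C(9,3) = 84; favorable C(4,3) = 4; P = 1/21; answer 1/21

1/21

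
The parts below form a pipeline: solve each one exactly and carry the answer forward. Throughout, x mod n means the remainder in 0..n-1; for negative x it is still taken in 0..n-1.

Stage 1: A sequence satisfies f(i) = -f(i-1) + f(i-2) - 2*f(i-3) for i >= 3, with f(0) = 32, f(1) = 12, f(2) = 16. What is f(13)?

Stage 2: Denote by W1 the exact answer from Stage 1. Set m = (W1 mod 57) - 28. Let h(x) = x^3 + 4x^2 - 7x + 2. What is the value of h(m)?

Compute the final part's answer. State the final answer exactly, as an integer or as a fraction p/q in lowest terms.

-1428

Stage 1: f(3) = -1*(16) + 1*(12) - 2*(32) = -68; iterating: f(3)=-68, f(4)=60, f(5)=-160, f(6)=356, f(7)=-636, f(8)=1312, f(9)=-2660, f(10)=5244, f(11)=-10528, f(12)=21092, f(13)=-42108; answer -42108
Stage 2: W1 = -42108; m = -13; 1*(-13)^3 + 4*(-13)^2 - 7*(-13)^1 + 2 = (-2197) + (676) + (91) + (2) = -1428; answer -1428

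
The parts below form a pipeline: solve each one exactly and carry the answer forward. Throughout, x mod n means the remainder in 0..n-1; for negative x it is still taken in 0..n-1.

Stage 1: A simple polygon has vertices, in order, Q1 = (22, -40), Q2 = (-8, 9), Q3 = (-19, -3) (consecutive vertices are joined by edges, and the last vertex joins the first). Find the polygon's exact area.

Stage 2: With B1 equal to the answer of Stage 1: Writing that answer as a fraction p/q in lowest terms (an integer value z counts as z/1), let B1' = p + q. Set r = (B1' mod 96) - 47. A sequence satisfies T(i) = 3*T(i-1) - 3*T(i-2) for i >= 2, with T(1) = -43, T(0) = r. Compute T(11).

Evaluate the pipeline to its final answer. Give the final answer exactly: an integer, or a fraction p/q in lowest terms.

3159

Stage 1: cross terms: (22*9 - -8*-40)=-122, (-8*-3 - -19*9)=195, (-19*-40 - 22*-3)=826; twice the area = |899| = 899; area = 899/2; answer 899/2
Stage 2: B1 = 899/2; threaded value p + q = 901; r = -10; T(2) = 3*(-43) - 3*(-10) = -99; iterating: T(2)=-99, T(3)=-168, T(4)=-207, T(5)=-117, T(6)=270, T(7)=1161, T(8)=2673, T(9)=4536, T(10)=5589, T(11)=3159; answer 3159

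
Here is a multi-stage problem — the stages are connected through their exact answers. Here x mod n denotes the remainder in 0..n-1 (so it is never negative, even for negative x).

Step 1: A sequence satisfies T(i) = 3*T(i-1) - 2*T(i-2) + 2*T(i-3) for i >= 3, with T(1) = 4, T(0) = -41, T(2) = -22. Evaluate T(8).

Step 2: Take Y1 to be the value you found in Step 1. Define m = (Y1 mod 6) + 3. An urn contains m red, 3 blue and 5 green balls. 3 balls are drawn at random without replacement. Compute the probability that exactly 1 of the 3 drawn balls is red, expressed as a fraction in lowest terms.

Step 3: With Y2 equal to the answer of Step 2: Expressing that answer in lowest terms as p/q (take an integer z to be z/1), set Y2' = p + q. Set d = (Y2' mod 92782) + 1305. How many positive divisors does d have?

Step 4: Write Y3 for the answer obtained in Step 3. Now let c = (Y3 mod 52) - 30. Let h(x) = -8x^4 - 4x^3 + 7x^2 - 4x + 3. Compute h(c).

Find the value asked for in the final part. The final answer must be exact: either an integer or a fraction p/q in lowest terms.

-2594781

Step 1: T(3) = 3*(-22) - 2*(4) + 2*(-41) = -156; iterating: T(3)=-156, T(4)=-416, T(5)=-980, T(6)=-2420, T(7)=-6132, T(8)=-15516; answer -15516
Step 2: Y1 = -15516; m = 3; total draws C(11,3) = 165; favorable C(3,1)*C(8,2) = 84; P = 28/55; answer 28/55
Step 3: Y2 = 28/55; threaded value p + q = 83; d = 1388; 1388 = 2^2 * 347; number of divisors = (2+1) * (1+1) = 6; answer 6
Step 4: Y3 = 6; c = -24; -8*(-24)^4 - 4*(-24)^3 + 7*(-24)^2 - 4*(-24)^1 + 3 = (-2654208) + (55296) + (4032) + (96) + (3) = -2594781; answer -2594781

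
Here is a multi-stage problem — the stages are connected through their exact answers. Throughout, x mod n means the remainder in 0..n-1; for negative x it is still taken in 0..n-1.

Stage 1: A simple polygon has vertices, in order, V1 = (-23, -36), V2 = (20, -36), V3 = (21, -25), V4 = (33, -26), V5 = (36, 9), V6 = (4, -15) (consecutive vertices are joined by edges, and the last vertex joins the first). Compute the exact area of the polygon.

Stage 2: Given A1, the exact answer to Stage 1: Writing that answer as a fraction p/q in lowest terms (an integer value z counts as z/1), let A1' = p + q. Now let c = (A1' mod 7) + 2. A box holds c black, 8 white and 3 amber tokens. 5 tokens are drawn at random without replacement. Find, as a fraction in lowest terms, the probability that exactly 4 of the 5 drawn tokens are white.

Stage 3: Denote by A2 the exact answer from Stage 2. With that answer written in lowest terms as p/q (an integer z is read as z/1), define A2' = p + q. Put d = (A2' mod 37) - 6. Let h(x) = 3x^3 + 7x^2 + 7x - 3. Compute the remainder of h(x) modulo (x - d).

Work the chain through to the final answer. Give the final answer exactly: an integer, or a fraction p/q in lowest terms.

9699

Stage 1: cross terms: (-23*-36 - 20*-36)=1548, (20*-25 - 21*-36)=256, (21*-26 - 33*-25)=279, (33*9 - 36*-26)=1233, (36*-15 - 4*9)=-576, (4*-36 - -23*-15)=-489; twice the area = |2251| = 2251; area = 2251/2; answer 2251/2
Stage 2: A1 = 2251/2; threaded value p + q = 2253; c = 8; total draws C(19,5) = 11628; favorable C(8,4)*C(11,1) = 770; P = 385/5814; answer 385/5814
Stage 3: A2 = 385/5814; threaded value p + q = 6199; d = 14; remainder = value at the root: 3*(14)^3 + 7*(14)^2 + 7*(14)^1 - 3 = (8232) + (1372) + (98) + (-3) = 9699; answer 9699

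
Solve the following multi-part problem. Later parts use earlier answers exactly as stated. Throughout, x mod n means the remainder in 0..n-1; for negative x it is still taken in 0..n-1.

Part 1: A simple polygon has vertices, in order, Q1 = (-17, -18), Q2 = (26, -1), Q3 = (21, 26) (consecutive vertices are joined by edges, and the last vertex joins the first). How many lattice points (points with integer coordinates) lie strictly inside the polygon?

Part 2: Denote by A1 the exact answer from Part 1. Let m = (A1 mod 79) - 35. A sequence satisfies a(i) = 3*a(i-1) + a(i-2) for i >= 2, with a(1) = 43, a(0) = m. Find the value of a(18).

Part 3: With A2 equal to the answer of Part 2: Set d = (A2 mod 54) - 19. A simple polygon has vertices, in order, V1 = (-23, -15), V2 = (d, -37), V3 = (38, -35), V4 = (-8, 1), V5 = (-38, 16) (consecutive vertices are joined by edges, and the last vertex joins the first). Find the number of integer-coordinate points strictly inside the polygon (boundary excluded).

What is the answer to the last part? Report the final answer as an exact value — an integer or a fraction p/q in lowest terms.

Part 1: cross terms: (-17*-1 - 26*-18)=485, (26*26 - 21*-1)=697, (21*-18 - -17*26)=64; twice the area = |1246| = 1246; area = 623; boundary points = 1 + 1 + 2 = 4; strictly interior points = area - boundary/2 + 1 = 622; answer 622
Part 2: A1 = 622; m = 34; a(2) = 3*(43) + 1*(34) = 163; iterating: a(2)=163, a(3)=532, a(4)=1759, a(5)=5809, a(6)=19186, a(7)=63367, a(8)=209287, a(9)=691228, a(10)=2282971, a(11)=7540141, a(12)=24903394, a(13)=82250323, a(14)=271654363, a(15)=897213412, a(16)=2963294599, a(17)=9787097209, a(18)=32324586226; answer 32324586226
Part 3: A2 = 32324586226; d = 15; cross terms: (-23*-37 - 15*-15)=1076, (15*-35 - 38*-37)=881, (38*1 - -8*-35)=-242, (-8*16 - -38*1)=-90, (-38*-15 - -23*16)=938; twice the area = |2563| = 2563; area = 2563/2; boundary points = 2 + 1 + 2 + 15 + 1 = 21; strictly interior points = area - boundary/2 + 1 = 1272; answer 1272

1272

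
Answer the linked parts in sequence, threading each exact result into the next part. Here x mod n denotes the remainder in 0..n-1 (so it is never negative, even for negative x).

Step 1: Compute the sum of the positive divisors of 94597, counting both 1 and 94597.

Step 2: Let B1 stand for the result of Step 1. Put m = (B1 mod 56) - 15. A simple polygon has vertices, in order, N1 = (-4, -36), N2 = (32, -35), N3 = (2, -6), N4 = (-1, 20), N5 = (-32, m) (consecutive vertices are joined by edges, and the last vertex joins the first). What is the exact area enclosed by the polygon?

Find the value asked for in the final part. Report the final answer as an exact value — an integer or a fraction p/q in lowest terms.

2993/2

Step 1: 94597 is prime, so its only divisors are 1 and 94597; sigma = 1 + 94597 = 94598; answer 94598
Step 2: B1 = 94598; m = -1; cross terms: (-4*-35 - 32*-36)=1292, (32*-6 - 2*-35)=-122, (2*20 - -1*-6)=34, (-1*-1 - -32*20)=641, (-32*-36 - -4*-1)=1148; twice the area = |2993| = 2993; area = 2993/2; answer 2993/2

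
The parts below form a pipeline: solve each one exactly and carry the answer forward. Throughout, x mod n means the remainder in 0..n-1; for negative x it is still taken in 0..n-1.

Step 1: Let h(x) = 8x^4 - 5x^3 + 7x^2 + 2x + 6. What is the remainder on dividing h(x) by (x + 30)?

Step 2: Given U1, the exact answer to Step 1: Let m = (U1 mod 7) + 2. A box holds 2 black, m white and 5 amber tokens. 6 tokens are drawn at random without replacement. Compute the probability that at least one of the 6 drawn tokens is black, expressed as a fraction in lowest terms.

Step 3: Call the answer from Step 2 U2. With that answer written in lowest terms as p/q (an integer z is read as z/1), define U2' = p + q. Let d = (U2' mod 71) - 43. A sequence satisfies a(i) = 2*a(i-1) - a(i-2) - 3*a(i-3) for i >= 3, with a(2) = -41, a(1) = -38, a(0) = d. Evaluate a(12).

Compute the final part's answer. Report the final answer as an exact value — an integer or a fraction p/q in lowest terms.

5236

Step 1: remainder = value at the root: 8*(-30)^4 - 5*(-30)^3 + 7*(-30)^2 + 2*(-30)^1 + 6 = (6480000) + (135000) + (6300) + (-60) + (6) = 6621246; answer 6621246
Step 2: U1 = 6621246; m = 4; total draws C(11,6) = 462; complement C(9,6) = 84; favorable 462 - 84 = 378; P = 9/11; answer 9/11
Step 3: U2 = 9/11; threaded value p + q = 20; d = -23; a(3) = 2*(-41) - 1*(-38) - 3*(-23) = 25; iterating: a(3)=25, a(4)=205, a(5)=508, a(6)=736, a(7)=349, a(8)=-1562, a(9)=-5681, a(10)=-10847, a(11)=-11327, a(12)=5236; answer 5236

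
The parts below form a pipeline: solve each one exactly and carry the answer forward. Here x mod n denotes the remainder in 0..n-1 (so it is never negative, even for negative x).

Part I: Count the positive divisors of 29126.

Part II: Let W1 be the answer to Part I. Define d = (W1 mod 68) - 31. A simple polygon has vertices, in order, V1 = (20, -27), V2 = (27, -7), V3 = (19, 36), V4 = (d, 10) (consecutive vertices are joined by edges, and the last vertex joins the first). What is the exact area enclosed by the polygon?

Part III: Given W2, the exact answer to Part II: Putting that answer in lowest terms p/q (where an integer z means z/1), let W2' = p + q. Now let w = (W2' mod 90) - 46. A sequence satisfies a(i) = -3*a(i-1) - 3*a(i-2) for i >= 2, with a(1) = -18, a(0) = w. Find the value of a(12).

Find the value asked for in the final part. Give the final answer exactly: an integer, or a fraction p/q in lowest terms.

8019

Part I: 29126 = 2 * 14563; number of divisors = (1+1) * (1+1) = 4; answer 4
Part II: W1 = 4; d = -27; cross terms: (20*-7 - 27*-27)=589, (27*36 - 19*-7)=1105, (19*10 - -27*36)=1162, (-27*-27 - 20*10)=529; twice the area = |3385| = 3385; area = 3385/2; answer 3385/2
Part III: W2 = 3385/2; threaded value p + q = 3387; w = 11; a(2) = -3*(-18) - 3*(11) = 21; iterating: a(2)=21, a(3)=-9, a(4)=-36, a(5)=135, a(6)=-297, a(7)=486, a(8)=-567, a(9)=243, a(10)=972, a(11)=-3645, a(12)=8019; answer 8019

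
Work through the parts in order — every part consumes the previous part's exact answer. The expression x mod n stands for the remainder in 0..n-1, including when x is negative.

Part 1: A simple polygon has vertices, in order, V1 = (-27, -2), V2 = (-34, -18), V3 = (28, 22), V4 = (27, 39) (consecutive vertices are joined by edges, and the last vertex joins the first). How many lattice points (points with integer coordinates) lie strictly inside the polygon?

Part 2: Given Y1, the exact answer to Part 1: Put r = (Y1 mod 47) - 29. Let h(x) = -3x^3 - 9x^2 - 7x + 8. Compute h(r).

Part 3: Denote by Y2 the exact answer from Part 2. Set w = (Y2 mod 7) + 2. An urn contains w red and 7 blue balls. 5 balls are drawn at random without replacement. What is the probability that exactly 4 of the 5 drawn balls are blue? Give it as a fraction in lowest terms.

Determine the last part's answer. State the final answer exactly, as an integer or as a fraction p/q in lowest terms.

Part 1: cross terms: (-27*-18 - -34*-2)=418, (-34*22 - 28*-18)=-244, (28*39 - 27*22)=498, (27*-2 - -27*39)=999; twice the area = |1671| = 1671; area = 1671/2; boundary points = 1 + 2 + 1 + 1 = 5; strictly interior points = area - boundary/2 + 1 = 834; answer 834
Part 2: Y1 = 834; r = 6; -3*(6)^3 - 9*(6)^2 - 7*(6)^1 + 8 = (-648) + (-324) + (-42) + (8) = -1006; answer -1006
Part 3: Y2 = -1006; w = 4; total draws C(11,5) = 462; favorable C(7,4)*C(4,1) = 140; P = 10/33; answer 10/33

10/33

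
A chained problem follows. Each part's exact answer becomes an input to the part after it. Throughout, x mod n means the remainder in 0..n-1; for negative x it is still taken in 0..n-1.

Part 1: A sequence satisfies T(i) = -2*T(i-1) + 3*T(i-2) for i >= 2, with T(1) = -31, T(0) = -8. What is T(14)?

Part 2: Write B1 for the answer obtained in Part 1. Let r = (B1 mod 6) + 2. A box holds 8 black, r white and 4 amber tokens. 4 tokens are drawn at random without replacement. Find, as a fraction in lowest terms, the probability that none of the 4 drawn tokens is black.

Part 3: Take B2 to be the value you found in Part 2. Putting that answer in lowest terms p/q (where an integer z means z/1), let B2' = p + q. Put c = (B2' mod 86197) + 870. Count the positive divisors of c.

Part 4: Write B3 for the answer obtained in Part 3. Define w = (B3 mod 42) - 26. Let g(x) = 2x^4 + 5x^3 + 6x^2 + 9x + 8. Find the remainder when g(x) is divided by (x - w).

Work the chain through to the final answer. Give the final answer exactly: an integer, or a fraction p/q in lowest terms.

182582

Part 1: T(2) = -2*(-31) + 3*(-8) = 38; iterating: T(2)=38, T(3)=-169, T(4)=452, T(5)=-1411, T(6)=4178, T(7)=-12589, T(8)=37712, T(9)=-113191, T(10)=339518, T(11)=-1018609, T(12)=3055772, T(13)=-9167371, T(14)=27502058; answer 27502058
Part 2: B1 = 27502058; r = 4; total draws C(16,4) = 1820; favorable C(8,4) = 70; P = 1/26; answer 1/26
Part 3: B2 = 1/26; threaded value p + q = 27; c = 897; 897 = 3 * 13 * 23; number of divisors = (1+1) * (1+1) * (1+1) = 8; answer 8
Part 4: B3 = 8; w = -18; remainder = value at the root: 2*(-18)^4 + 5*(-18)^3 + 6*(-18)^2 + 9*(-18)^1 + 8 = (209952) + (-29160) + (1944) + (-162) + (8) = 182582; answer 182582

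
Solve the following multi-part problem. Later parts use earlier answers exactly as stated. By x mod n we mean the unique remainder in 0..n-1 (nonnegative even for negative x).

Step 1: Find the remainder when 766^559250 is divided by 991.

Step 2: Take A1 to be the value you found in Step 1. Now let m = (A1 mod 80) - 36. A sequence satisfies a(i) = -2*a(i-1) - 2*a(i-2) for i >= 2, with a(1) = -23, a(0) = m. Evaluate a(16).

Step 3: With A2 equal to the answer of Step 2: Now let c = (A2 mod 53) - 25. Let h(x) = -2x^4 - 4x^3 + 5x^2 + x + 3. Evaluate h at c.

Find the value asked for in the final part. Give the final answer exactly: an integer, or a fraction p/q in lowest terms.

-15507

Step 1: squarings mod 991: 766^1=766, 766^2=84, 766^4=119, 766^8=287, 766^16=116, 766^32=573, 766^64=308, 766^128=719, 766^256=650, 766^512=334, 766^1024=564, 766^2048=976, 766^4096=225, 766^8192=84, 766^16384=119, 766^32768=287, 766^65536=116, 766^131072=573, 766^262144=308, 766^524288=719; 766^559250 = 766^2 * 766^16 * 766^128 * 766^2048 * 766^32768 * 766^524288 = 52 (mod 991); answer 52
Step 2: A1 = 52; m = 16; a(2) = -2*(-23) - 2*(16) = 14; iterating: a(2)=14, a(3)=18, a(4)=-64, a(5)=92, a(6)=-56, a(7)=-72, a(8)=256, a(9)=-368, a(10)=224, a(11)=288, a(12)=-1024, a(13)=1472, a(14)=-896, a(15)=-1152, a(16)=4096; answer 4096
Step 3: A2 = 4096; c = -10; -2*(-10)^4 - 4*(-10)^3 + 5*(-10)^2 + 1*(-10)^1 + 3 = (-20000) + (4000) + (500) + (-10) + (3) = -15507; answer -15507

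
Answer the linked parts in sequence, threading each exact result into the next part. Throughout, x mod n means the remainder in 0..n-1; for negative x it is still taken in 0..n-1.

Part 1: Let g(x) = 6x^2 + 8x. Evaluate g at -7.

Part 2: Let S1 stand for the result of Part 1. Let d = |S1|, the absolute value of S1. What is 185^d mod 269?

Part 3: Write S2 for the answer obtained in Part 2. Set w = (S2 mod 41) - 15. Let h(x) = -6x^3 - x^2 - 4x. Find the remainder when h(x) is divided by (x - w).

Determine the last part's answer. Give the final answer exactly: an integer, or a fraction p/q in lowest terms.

Part 1: 6*(-7)^2 + 8*(-7)^1 = (294) + (-56) = 238; answer 238
Part 2: S1 = 238; d = 238; squarings mod 269: 185^1=185, 185^2=62, 185^4=78, 185^8=166, 185^16=118, 185^32=205, 185^64=61, 185^128=224; 185^238 = 185^2 * 185^4 * 185^8 * 185^32 * 185^64 * 185^128 = 226 (mod 269); answer 226
Part 3: S2 = 226; w = 6; remainder = value at the root: -6*(6)^3 - 1*(6)^2 - 4*(6)^1 = (-1296) + (-36) + (-24) = -1356; answer -1356

-1356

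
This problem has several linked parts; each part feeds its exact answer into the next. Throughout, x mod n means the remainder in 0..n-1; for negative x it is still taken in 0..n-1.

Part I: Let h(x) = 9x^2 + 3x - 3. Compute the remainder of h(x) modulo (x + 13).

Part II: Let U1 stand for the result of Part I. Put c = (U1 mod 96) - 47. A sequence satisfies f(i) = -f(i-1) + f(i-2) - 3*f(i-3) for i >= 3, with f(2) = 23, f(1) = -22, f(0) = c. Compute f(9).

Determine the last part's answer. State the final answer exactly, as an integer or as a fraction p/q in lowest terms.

Part I: remainder = value at the root: 9*(-13)^2 + 3*(-13)^1 - 3 = (1521) + (-39) + (-3) = 1479; answer 1479
Part II: U1 = 1479; c = -8; f(3) = -1*(23) + 1*(-22) - 3*(-8) = -21; iterating: f(3)=-21, f(4)=110, f(5)=-200, f(6)=373, f(7)=-903, f(8)=1876, f(9)=-3898; answer -3898

-3898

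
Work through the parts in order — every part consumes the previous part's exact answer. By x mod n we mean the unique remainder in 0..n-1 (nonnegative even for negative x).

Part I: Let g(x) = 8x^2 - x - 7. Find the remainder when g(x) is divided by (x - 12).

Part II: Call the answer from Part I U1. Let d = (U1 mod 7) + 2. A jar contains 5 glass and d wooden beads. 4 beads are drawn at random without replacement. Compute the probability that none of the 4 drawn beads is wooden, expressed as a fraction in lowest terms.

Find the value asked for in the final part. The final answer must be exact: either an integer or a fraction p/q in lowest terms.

Part I: remainder = value at the root: 8*(12)^2 - 1*(12)^1 - 7 = (1152) + (-12) + (-7) = 1133; answer 1133
Part II: U1 = 1133; d = 8; total draws C(13,4) = 715; favorable C(5,4) = 5; P = 1/143; answer 1/143

1/143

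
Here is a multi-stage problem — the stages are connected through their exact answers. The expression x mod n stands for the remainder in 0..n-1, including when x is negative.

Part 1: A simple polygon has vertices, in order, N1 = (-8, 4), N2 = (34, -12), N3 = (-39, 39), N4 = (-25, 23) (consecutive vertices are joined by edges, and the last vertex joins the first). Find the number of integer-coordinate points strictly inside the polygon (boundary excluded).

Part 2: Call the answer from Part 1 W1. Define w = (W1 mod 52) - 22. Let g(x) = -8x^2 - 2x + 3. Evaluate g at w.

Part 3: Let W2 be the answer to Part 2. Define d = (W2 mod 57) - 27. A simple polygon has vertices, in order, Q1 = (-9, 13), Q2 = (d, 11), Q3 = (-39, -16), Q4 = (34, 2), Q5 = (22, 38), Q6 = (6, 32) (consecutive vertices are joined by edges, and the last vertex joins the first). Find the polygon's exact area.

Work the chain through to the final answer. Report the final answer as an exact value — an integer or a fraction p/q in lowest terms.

Part 1: cross terms: (-8*-12 - 34*4)=-40, (34*39 - -39*-12)=858, (-39*23 - -25*39)=78, (-25*4 - -8*23)=84; twice the area = |980| = 980; area = 490; boundary points = 2 + 1 + 2 + 1 = 6; strictly interior points = area - boundary/2 + 1 = 488; answer 488
Part 2: W1 = 488; w = -2; -8*(-2)^2 - 2*(-2)^1 + 3 = (-32) + (4) + (3) = -25; answer -25
Part 3: W2 = -25; d = 5; cross terms: (-9*11 - 5*13)=-164, (5*-16 - -39*11)=349, (-39*2 - 34*-16)=466, (34*38 - 22*2)=1248, (22*32 - 6*38)=476, (6*13 - -9*32)=366; twice the area = |2741| = 2741; area = 2741/2; answer 2741/2

2741/2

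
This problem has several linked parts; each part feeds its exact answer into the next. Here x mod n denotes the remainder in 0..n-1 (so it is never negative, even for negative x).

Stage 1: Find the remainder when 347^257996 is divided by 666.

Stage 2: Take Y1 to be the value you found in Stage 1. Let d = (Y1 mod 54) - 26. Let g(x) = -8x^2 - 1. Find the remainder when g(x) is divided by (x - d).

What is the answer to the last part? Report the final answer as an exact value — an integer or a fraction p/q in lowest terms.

Stage 1: squarings mod 666: 347^1=347, 347^2=529, 347^4=121, 347^8=655, 347^16=121, 347^32=655, 347^64=121, 347^128=655, 347^256=121, 347^512=655, 347^1024=121, 347^2048=655, 347^4096=121, 347^8192=655, 347^16384=121, 347^32768=655, 347^65536=121, 347^131072=655; 347^257996 = 347^4 * 347^8 * 347^64 * 347^128 * 347^256 * 347^512 * 347^1024 * 347^2048 * 347^8192 * 347^16384 * 347^32768 * 347^65536 * 347^131072 = 655 (mod 666); answer 655
Stage 2: Y1 = 655; d = -19; remainder = value at the root: -8*(-19)^2 - 1 = (-2888) + (-1) = -2889; answer -2889

-2889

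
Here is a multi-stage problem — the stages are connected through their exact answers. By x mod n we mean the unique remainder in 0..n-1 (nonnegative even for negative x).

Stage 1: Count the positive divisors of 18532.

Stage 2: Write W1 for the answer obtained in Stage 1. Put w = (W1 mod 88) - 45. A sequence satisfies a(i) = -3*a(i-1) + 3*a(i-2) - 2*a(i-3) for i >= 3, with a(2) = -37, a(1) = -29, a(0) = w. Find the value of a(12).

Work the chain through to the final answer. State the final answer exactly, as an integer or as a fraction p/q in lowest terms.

-17924328

Stage 1: 18532 = 2^2 * 41 * 113; number of divisors = (2+1) * (1+1) * (1+1) = 12; answer 12
Stage 2: W1 = 12; w = -33; a(3) = -3*(-37) + 3*(-29) - 2*(-33) = 90; iterating: a(3)=90, a(4)=-323, a(5)=1313, a(6)=-5088, a(7)=19849, a(8)=-77437, a(9)=302034, a(10)=-1178111, a(11)=4595309, a(12)=-17924328; answer -17924328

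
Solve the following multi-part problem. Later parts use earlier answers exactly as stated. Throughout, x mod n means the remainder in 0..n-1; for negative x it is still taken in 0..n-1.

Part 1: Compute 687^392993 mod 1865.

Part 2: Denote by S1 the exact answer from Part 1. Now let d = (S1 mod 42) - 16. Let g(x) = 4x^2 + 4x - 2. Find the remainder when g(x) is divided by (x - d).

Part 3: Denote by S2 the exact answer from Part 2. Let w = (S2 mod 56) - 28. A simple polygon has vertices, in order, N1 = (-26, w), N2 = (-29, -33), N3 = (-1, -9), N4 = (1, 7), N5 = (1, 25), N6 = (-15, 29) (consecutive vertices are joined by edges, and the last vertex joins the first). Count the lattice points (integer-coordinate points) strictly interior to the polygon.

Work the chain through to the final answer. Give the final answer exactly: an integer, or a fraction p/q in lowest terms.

964

Part 1: squarings mod 1865: 687^1=687, 687^2=124, 687^4=456, 687^8=921, 687^16=1531, 687^32=1521, 687^64=841, 687^128=446, 687^256=1226, 687^512=1751, 687^1024=1806, 687^2048=1616, 687^4096=456, 687^8192=921, 687^16384=1531, 687^32768=1521, 687^65536=841, 687^131072=446, 687^262144=1226; 687^392993 = 687^1 * 687^32 * 687^256 * 687^512 * 687^1024 * 687^2048 * 687^4096 * 687^8192 * 687^16384 * 687^32768 * 687^65536 * 687^262144 = 52 (mod 1865); answer 52
Part 2: S1 = 52; d = -6; remainder = value at the root: 4*(-6)^2 + 4*(-6)^1 - 2 = (144) + (-24) + (-2) = 118; answer 118
Part 3: S2 = 118; w = -22; cross terms: (-26*-33 - -29*-22)=220, (-29*-9 - -1*-33)=228, (-1*7 - 1*-9)=2, (1*25 - 1*7)=18, (1*29 - -15*25)=404, (-15*-22 - -26*29)=1084; twice the area = |1956| = 1956; area = 978; boundary points = 1 + 4 + 2 + 18 + 4 + 1 = 30; strictly interior points = area - boundary/2 + 1 = 964; answer 964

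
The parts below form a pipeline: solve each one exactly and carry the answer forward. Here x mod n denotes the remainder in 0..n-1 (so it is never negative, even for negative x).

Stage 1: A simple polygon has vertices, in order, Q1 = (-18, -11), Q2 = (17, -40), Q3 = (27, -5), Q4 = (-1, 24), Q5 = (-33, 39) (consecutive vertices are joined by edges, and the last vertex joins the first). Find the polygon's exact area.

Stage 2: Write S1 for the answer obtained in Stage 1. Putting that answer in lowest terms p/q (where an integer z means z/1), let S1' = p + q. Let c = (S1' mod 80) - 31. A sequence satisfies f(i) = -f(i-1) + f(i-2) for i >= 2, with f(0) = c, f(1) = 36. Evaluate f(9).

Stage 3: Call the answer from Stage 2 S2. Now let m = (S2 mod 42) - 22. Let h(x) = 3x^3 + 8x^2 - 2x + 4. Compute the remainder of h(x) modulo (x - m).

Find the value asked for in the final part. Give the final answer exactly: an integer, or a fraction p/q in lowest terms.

-10204

Stage 1: cross terms: (-18*-40 - 17*-11)=907, (17*-5 - 27*-40)=995, (27*24 - -1*-5)=643, (-1*39 - -33*24)=753, (-33*-11 - -18*39)=1065; twice the area = |4363| = 4363; area = 4363/2; answer 4363/2
Stage 2: S1 = 4363/2; threaded value p + q = 4365; c = 14; f(2) = -1*(36) + 1*(14) = -22; iterating: f(2)=-22, f(3)=58, f(4)=-80, f(5)=138, f(6)=-218, f(7)=356, f(8)=-574, f(9)=930; answer 930
Stage 3: S2 = 930; m = -16; remainder = value at the root: 3*(-16)^3 + 8*(-16)^2 - 2*(-16)^1 + 4 = (-12288) + (2048) + (32) + (4) = -10204; answer -10204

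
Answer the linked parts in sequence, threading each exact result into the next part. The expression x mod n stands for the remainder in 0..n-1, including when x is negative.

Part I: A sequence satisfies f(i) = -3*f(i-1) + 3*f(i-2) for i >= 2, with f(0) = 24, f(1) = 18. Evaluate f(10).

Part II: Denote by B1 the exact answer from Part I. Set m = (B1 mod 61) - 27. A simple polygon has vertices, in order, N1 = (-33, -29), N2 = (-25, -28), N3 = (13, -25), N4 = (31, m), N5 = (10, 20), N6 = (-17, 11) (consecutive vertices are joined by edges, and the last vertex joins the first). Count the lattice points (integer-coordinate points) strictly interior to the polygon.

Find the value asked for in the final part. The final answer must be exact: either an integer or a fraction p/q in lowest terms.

Part I: f(2) = -3*(18) + 3*(24) = 18; iterating: f(2)=18, f(3)=0, f(4)=54, f(5)=-162, f(6)=648, f(7)=-2430, f(8)=9234, f(9)=-34992, f(10)=132678; answer 132678
Part II: B1 = 132678; m = -24; cross terms: (-33*-28 - -25*-29)=199, (-25*-25 - 13*-28)=989, (13*-24 - 31*-25)=463, (31*20 - 10*-24)=860, (10*11 - -17*20)=450, (-17*-29 - -33*11)=856; twice the area = |3817| = 3817; area = 3817/2; boundary points = 1 + 1 + 1 + 1 + 9 + 8 = 21; strictly interior points = area - boundary/2 + 1 = 1899; answer 1899

1899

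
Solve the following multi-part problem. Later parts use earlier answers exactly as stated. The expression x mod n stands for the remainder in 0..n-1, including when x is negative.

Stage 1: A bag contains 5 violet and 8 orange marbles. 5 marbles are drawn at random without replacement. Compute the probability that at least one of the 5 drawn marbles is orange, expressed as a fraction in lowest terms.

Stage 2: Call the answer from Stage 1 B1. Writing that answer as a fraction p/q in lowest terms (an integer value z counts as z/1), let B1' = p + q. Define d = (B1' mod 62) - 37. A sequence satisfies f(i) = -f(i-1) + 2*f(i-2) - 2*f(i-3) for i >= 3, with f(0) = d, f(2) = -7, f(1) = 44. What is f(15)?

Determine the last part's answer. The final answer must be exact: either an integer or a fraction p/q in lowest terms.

1668977

Stage 1: total draws C(13,5) = 1287; complement C(5,5) = 1; favorable 1287 - 1 = 1286; P = 1286/1287; answer 1286/1287
Stage 2: B1 = 1286/1287; threaded value p + q = 2573; d = -6; f(3) = -1*(-7) + 2*(44) - 2*(-6) = 107; iterating: f(3)=107, f(4)=-209, f(5)=437, f(6)=-1069, f(7)=2361, f(8)=-5373, f(9)=12233, f(10)=-27701, f(11)=62913, f(12)=-142781, f(13)=324009, f(14)=-735397, f(15)=1668977; answer 1668977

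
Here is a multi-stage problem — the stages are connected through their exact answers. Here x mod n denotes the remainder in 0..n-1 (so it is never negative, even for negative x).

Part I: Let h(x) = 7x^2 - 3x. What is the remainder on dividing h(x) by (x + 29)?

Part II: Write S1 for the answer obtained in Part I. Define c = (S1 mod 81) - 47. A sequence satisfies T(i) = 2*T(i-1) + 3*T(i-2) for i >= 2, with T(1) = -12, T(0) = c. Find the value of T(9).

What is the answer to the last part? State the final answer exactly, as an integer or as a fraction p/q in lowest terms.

Part I: remainder = value at the root: 7*(-29)^2 - 3*(-29)^1 = (5887) + (87) = 5974; answer 5974
Part II: S1 = 5974; c = 14; T(2) = 2*(-12) + 3*(14) = 18; iterating: T(2)=18, T(3)=0, T(4)=54, T(5)=108, T(6)=378, T(7)=1080, T(8)=3294, T(9)=9828; answer 9828

9828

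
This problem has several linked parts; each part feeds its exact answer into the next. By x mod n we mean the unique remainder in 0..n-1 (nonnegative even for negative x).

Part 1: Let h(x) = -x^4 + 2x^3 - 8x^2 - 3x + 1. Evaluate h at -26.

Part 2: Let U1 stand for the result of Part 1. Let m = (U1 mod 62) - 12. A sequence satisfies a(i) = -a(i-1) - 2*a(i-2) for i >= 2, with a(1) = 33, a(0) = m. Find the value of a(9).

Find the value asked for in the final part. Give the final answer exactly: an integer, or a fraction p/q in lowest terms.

Part 1: -1*(-26)^4 + 2*(-26)^3 - 8*(-26)^2 - 3*(-26)^1 + 1 = (-456976) + (-35152) + (-5408) + (78) + (1) = -497457; answer -497457
Part 2: U1 = -497457; m = 19; a(2) = -1*(33) - 2*(19) = -71; iterating: a(2)=-71, a(3)=5, a(4)=137, a(5)=-147, a(6)=-127, a(7)=421, a(8)=-167, a(9)=-675; answer -675

-675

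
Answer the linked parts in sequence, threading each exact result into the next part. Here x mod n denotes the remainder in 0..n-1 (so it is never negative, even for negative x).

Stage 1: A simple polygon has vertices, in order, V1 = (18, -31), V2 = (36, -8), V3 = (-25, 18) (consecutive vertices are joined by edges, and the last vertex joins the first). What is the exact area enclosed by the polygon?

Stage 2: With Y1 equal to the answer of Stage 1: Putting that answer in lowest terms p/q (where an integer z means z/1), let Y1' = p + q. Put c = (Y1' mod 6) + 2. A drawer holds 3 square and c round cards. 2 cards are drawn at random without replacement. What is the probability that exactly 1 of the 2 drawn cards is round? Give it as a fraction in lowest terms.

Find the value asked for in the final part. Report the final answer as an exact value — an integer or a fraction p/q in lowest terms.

Stage 1: cross terms: (18*-8 - 36*-31)=972, (36*18 - -25*-8)=448, (-25*-31 - 18*18)=451; twice the area = |1871| = 1871; area = 1871/2; answer 1871/2
Stage 2: Y1 = 1871/2; threaded value p + q = 1873; c = 3; total draws C(6,2) = 15; favorable C(3,1)*C(3,1) = 9; P = 3/5; answer 3/5

3/5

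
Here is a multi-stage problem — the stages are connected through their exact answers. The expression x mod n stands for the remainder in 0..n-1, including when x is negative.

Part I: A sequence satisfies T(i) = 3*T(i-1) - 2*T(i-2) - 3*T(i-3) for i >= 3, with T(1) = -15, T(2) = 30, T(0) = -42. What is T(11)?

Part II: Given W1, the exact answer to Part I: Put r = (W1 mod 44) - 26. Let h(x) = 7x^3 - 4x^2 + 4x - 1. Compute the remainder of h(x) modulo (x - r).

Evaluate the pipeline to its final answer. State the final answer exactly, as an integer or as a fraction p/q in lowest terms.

Part I: T(3) = 3*(30) - 2*(-15) - 3*(-42) = 246; iterating: T(3)=246, T(4)=723, T(5)=1587, T(6)=2577, T(7)=2388, T(8)=-2751, T(9)=-20760, T(10)=-63942, T(11)=-142053; answer -142053
Part II: W1 = -142053; r = -3; remainder = value at the root: 7*(-3)^3 - 4*(-3)^2 + 4*(-3)^1 - 1 = (-189) + (-36) + (-12) + (-1) = -238; answer -238

-238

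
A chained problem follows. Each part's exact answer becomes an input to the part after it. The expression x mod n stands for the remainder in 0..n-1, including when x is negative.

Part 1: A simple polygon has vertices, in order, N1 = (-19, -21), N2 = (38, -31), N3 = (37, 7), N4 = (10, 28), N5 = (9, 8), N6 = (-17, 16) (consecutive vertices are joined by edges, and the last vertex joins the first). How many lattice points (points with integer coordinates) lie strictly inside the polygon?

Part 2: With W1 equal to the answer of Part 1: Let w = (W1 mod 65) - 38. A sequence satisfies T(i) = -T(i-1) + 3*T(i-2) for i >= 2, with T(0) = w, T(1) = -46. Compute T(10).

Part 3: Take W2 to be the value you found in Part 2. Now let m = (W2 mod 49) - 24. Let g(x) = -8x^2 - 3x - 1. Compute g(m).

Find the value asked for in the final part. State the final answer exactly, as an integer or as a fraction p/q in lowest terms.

Part 1: cross terms: (-19*-31 - 38*-21)=1387, (38*7 - 37*-31)=1413, (37*28 - 10*7)=966, (10*8 - 9*28)=-172, (9*16 - -17*8)=280, (-17*-21 - -19*16)=661; twice the area = |4535| = 4535; area = 4535/2; boundary points = 1 + 1 + 3 + 1 + 2 + 1 = 9; strictly interior points = area - boundary/2 + 1 = 2264; answer 2264
Part 2: W1 = 2264; w = 16; T(2) = -1*(-46) + 3*(16) = 94; iterating: T(2)=94, T(3)=-232, T(4)=514, T(5)=-1210, T(6)=2752, T(7)=-6382, T(8)=14638, T(9)=-33784, T(10)=77698; answer 77698
Part 3: W2 = 77698; m = 9; -8*(9)^2 - 3*(9)^1 - 1 = (-648) + (-27) + (-1) = -676; answer -676

-676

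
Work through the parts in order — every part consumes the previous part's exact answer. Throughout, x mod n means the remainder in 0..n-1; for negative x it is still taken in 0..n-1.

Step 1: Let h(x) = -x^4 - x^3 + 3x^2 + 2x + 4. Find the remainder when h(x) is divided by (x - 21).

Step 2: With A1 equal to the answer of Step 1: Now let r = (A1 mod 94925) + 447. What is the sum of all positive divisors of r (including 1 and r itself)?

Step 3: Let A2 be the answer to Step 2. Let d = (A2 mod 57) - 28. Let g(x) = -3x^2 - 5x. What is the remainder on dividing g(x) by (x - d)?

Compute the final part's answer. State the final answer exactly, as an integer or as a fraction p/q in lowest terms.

Step 1: remainder = value at the root: -1*(21)^4 - 1*(21)^3 + 3*(21)^2 + 2*(21)^1 + 4 = (-194481) + (-9261) + (1323) + (42) + (4) = -202373; answer -202373
Step 2: A1 = -202373; r = 82849; 82849 = 13 * 6373; sigma = (1 + 13) * (1 + 6373) = 14 * 6374 = 89236; answer 89236
Step 3: A2 = 89236; d = 3; remainder = value at the root: -3*(3)^2 - 5*(3)^1 = (-27) + (-15) = -42; answer -42

-42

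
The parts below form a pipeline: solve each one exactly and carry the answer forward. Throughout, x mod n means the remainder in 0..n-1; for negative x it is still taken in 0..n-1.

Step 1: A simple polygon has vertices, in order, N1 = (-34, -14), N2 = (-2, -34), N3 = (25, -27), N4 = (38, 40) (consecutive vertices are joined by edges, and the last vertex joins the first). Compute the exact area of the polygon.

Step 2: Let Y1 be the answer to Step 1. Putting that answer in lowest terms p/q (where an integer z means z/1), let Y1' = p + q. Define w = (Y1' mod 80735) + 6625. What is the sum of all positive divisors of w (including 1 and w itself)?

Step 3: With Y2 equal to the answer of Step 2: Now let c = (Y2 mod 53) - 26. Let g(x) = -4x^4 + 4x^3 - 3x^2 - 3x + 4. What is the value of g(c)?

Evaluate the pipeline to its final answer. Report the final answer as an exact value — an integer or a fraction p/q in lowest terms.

Step 1: cross terms: (-34*-34 - -2*-14)=1128, (-2*-27 - 25*-34)=904, (25*40 - 38*-27)=2026, (38*-14 - -34*40)=828; twice the area = |4886| = 4886; area = 2443; answer 2443
Step 2: Y1 = 2443; threaded value p + q = 2444; w = 9069; 9069 = 3 * 3023; sigma = (1 + 3) * (1 + 3023) = 4 * 3024 = 12096; answer 12096
Step 3: Y2 = 12096; c = -14; -4*(-14)^4 + 4*(-14)^3 - 3*(-14)^2 - 3*(-14)^1 + 4 = (-153664) + (-10976) + (-588) + (42) + (4) = -165182; answer -165182

-165182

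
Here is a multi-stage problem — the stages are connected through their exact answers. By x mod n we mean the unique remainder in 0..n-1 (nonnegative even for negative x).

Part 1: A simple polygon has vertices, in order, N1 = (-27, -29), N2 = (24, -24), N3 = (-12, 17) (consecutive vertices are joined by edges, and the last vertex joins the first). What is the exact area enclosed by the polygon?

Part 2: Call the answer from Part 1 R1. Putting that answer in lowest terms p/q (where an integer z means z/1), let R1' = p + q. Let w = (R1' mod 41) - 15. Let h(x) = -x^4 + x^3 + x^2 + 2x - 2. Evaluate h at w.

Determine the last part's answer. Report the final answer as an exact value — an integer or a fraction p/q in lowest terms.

-41

Part 1: cross terms: (-27*-24 - 24*-29)=1344, (24*17 - -12*-24)=120, (-12*-29 - -27*17)=807; twice the area = |2271| = 2271; area = 2271/2; answer 2271/2
Part 2: R1 = 2271/2; threaded value p + q = 2273; w = 3; -1*(3)^4 + 1*(3)^3 + 1*(3)^2 + 2*(3)^1 - 2 = (-81) + (27) + (9) + (6) + (-2) = -41; answer -41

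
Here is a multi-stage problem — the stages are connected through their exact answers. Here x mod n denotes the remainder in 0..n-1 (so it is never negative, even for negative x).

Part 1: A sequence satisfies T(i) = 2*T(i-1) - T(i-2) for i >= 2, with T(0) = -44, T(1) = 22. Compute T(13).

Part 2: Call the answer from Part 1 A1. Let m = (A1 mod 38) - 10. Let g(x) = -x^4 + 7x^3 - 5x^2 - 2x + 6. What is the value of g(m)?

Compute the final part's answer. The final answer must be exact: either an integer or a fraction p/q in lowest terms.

30

Part 1: T(2) = 2*(22) - 1*(-44) = 88; iterating: T(2)=88, T(3)=154, T(4)=220, T(5)=286, T(6)=352, T(7)=418, T(8)=484, T(9)=550, T(10)=616, T(11)=682, T(12)=748, T(13)=814; answer 814
Part 2: A1 = 814; m = 6; -1*(6)^4 + 7*(6)^3 - 5*(6)^2 - 2*(6)^1 + 6 = (-1296) + (1512) + (-180) + (-12) + (6) = 30; answer 30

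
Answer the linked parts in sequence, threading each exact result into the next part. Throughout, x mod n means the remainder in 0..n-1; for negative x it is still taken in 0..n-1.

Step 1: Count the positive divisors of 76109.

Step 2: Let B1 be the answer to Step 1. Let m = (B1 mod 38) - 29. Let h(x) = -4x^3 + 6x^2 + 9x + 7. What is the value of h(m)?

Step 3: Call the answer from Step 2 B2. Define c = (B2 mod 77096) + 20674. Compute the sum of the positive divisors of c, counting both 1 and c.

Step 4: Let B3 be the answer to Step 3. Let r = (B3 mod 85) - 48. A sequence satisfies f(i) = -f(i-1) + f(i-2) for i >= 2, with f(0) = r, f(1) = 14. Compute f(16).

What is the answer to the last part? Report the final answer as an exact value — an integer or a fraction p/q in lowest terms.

-27848

Step 1: 76109 = 11^2 * 17 * 37; number of divisors = (2+1) * (1+1) * (1+1) = 12; answer 12
Step 2: B1 = 12; m = -17; -4*(-17)^3 + 6*(-17)^2 + 9*(-17)^1 + 7 = (19652) + (1734) + (-153) + (7) = 21240; answer 21240
Step 3: B2 = 21240; c = 41914; 41914 = 2 * 19 * 1103; sigma = (1 + 2) * (1 + 19) * (1 + 1103) = 3 * 20 * 1104 = 66240; answer 66240
Step 4: B3 = 66240; r = -23; f(2) = -1*(14) + 1*(-23) = -37; iterating: f(2)=-37, f(3)=51, f(4)=-88, f(5)=139, f(6)=-227, f(7)=366, f(8)=-593, f(9)=959, f(10)=-1552, f(11)=2511, f(12)=-4063, f(13)=6574, f(14)=-10637, f(15)=17211, f(16)=-27848; answer -27848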